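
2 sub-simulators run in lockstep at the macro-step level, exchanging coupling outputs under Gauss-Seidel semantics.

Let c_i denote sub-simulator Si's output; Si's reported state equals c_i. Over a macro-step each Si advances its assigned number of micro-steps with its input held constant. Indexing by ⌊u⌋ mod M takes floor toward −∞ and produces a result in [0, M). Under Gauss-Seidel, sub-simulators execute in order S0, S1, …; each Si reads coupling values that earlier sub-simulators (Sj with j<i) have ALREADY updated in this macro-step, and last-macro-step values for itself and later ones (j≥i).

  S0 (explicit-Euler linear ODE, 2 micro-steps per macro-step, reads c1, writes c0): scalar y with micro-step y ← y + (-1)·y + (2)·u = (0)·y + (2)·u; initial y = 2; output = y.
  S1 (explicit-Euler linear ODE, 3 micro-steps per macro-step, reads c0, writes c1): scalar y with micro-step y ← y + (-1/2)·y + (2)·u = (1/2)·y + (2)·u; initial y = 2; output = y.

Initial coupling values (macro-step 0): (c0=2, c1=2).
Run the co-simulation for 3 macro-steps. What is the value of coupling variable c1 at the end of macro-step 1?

c1 at macro-step 1 = 57/4

macro 1: S0 reads c1=2 → after 2×micro: 4; S1 reads c0=4 → after 3×micro: 57/4 ⇒ (c0=4, c1=57/4)
macro 2: S0 reads c1=57/4 → after 2×micro: 57/2; S1 reads c0=57/2 → after 3×micro: 3249/32 ⇒ (c0=57/2, c1=3249/32)
macro 3: S0 reads c1=3249/32 → after 2×micro: 3249/16; S1 reads c0=3249/16 → after 3×micro: 185193/256 ⇒ (c0=3249/16, c1=185193/256)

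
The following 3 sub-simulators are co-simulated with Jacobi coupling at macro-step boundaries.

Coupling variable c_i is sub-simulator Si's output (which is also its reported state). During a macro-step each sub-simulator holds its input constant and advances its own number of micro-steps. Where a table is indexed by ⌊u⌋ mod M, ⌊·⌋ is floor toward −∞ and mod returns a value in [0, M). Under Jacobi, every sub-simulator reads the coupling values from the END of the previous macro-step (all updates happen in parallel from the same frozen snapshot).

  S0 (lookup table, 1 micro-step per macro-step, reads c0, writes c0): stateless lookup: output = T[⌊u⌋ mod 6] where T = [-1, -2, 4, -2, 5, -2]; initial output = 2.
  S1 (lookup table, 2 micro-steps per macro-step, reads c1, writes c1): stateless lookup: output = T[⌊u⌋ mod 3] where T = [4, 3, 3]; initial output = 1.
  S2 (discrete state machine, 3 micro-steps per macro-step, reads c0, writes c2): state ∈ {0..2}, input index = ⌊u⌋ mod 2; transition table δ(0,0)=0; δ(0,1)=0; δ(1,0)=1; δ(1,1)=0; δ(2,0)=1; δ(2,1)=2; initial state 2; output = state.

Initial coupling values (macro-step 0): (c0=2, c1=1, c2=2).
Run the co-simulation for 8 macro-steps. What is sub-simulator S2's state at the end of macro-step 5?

S2 state at macro-step 5 = 0

macro 1: S0 reads c0=2 → after 1×micro: 4; S1 reads c1=1 → after 2×micro: 3; S2 reads c0=2 → after 3×micro: 1 ⇒ (c0=4, c1=3, c2=1)
macro 2: S0 reads c0=4 → after 1×micro: 5; S1 reads c1=3 → after 2×micro: 4; S2 reads c0=4 → after 3×micro: 1 ⇒ (c0=5, c1=4, c2=1)
macro 3: S0 reads c0=5 → after 1×micro: -2; S1 reads c1=4 → after 2×micro: 3; S2 reads c0=5 → after 3×micro: 0 ⇒ (c0=-2, c1=3, c2=0)
macro 4: S0 reads c0=-2 → after 1×micro: 5; S1 reads c1=3 → after 2×micro: 4; S2 reads c0=-2 → after 3×micro: 0 ⇒ (c0=5, c1=4, c2=0)
macro 5: S0 reads c0=5 → after 1×micro: -2; S1 reads c1=4 → after 2×micro: 3; S2 reads c0=5 → after 3×micro: 0 ⇒ (c0=-2, c1=3, c2=0)
macro 6: S0 reads c0=-2 → after 1×micro: 5; S1 reads c1=3 → after 2×micro: 4; S2 reads c0=-2 → after 3×micro: 0 ⇒ (c0=5, c1=4, c2=0)
macro 7: S0 reads c0=5 → after 1×micro: -2; S1 reads c1=4 → after 2×micro: 3; S2 reads c0=5 → after 3×micro: 0 ⇒ (c0=-2, c1=3, c2=0)
macro 8: S0 reads c0=-2 → after 1×micro: 5; S1 reads c1=3 → after 2×micro: 4; S2 reads c0=-2 → after 3×micro: 0 ⇒ (c0=5, c1=4, c2=0)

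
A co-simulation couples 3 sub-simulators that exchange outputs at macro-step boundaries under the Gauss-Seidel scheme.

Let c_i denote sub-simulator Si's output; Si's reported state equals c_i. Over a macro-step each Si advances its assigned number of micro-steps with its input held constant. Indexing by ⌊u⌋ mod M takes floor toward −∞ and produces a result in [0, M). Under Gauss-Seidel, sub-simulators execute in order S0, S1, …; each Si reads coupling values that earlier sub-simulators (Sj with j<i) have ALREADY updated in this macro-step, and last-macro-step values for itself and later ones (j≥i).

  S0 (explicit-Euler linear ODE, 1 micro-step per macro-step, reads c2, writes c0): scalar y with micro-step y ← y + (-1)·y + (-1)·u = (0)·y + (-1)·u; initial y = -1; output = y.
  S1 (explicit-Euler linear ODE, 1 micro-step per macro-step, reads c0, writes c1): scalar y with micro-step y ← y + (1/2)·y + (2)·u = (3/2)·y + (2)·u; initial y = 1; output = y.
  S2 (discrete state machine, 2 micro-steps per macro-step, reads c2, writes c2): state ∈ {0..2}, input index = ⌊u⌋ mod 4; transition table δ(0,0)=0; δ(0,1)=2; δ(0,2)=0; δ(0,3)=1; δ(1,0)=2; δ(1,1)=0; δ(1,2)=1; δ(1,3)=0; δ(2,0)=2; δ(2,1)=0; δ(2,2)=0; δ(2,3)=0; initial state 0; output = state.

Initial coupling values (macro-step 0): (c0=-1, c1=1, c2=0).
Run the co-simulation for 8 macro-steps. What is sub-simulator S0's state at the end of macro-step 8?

macro 1: S0 reads c2=0 → after 1×micro: 0; S1 reads c0=0 → after 1×micro: 3/2; S2 reads c2=0 → after 2×micro: 0 ⇒ (c0=0, c1=3/2, c2=0)
macro 2: S0 reads c2=0 → after 1×micro: 0; S1 reads c0=0 → after 1×micro: 9/4; S2 reads c2=0 → after 2×micro: 0 ⇒ (c0=0, c1=9/4, c2=0)
macro 3: S0 reads c2=0 → after 1×micro: 0; S1 reads c0=0 → after 1×micro: 27/8; S2 reads c2=0 → after 2×micro: 0 ⇒ (c0=0, c1=27/8, c2=0)
macro 4: S0 reads c2=0 → after 1×micro: 0; S1 reads c0=0 → after 1×micro: 81/16; S2 reads c2=0 → after 2×micro: 0 ⇒ (c0=0, c1=81/16, c2=0)
macro 5: S0 reads c2=0 → after 1×micro: 0; S1 reads c0=0 → after 1×micro: 243/32; S2 reads c2=0 → after 2×micro: 0 ⇒ (c0=0, c1=243/32, c2=0)
macro 6: S0 reads c2=0 → after 1×micro: 0; S1 reads c0=0 → after 1×micro: 729/64; S2 reads c2=0 → after 2×micro: 0 ⇒ (c0=0, c1=729/64, c2=0)
macro 7: S0 reads c2=0 → after 1×micro: 0; S1 reads c0=0 → after 1×micro: 2187/128; S2 reads c2=0 → after 2×micro: 0 ⇒ (c0=0, c1=2187/128, c2=0)
macro 8: S0 reads c2=0 → after 1×micro: 0; S1 reads c0=0 → after 1×micro: 6561/256; S2 reads c2=0 → after 2×micro: 0 ⇒ (c0=0, c1=6561/256, c2=0)

S0 state at macro-step 8 = 0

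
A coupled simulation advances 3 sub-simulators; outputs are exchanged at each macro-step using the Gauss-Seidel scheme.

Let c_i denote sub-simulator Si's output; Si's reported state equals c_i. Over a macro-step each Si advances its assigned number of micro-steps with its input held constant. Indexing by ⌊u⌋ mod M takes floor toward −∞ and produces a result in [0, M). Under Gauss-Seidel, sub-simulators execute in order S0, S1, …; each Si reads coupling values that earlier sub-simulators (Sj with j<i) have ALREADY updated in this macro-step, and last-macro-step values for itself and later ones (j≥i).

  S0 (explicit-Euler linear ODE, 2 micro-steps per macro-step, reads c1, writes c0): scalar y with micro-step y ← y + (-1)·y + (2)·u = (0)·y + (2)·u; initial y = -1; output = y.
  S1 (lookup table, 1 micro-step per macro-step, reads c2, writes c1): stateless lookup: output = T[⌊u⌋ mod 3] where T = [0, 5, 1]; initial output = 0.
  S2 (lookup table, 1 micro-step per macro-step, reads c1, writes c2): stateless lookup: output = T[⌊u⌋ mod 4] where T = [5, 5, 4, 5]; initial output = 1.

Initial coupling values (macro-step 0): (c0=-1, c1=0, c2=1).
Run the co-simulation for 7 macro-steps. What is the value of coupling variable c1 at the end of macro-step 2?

c1 at macro-step 2 = 1

macro 1: S0 reads c1=0 → after 2×micro: 0; S1 reads c2=1 → after 1×micro: 5; S2 reads c1=5 → after 1×micro: 5 ⇒ (c0=0, c1=5, c2=5)
macro 2: S0 reads c1=5 → after 2×micro: 10; S1 reads c2=5 → after 1×micro: 1; S2 reads c1=1 → after 1×micro: 5 ⇒ (c0=10, c1=1, c2=5)
macro 3: S0 reads c1=1 → after 2×micro: 2; S1 reads c2=5 → after 1×micro: 1; S2 reads c1=1 → after 1×micro: 5 ⇒ (c0=2, c1=1, c2=5)
macro 4: S0 reads c1=1 → after 2×micro: 2; S1 reads c2=5 → after 1×micro: 1; S2 reads c1=1 → after 1×micro: 5 ⇒ (c0=2, c1=1, c2=5)
macro 5: S0 reads c1=1 → after 2×micro: 2; S1 reads c2=5 → after 1×micro: 1; S2 reads c1=1 → after 1×micro: 5 ⇒ (c0=2, c1=1, c2=5)
macro 6: S0 reads c1=1 → after 2×micro: 2; S1 reads c2=5 → after 1×micro: 1; S2 reads c1=1 → after 1×micro: 5 ⇒ (c0=2, c1=1, c2=5)
macro 7: S0 reads c1=1 → after 2×micro: 2; S1 reads c2=5 → after 1×micro: 1; S2 reads c1=1 → after 1×micro: 5 ⇒ (c0=2, c1=1, c2=5)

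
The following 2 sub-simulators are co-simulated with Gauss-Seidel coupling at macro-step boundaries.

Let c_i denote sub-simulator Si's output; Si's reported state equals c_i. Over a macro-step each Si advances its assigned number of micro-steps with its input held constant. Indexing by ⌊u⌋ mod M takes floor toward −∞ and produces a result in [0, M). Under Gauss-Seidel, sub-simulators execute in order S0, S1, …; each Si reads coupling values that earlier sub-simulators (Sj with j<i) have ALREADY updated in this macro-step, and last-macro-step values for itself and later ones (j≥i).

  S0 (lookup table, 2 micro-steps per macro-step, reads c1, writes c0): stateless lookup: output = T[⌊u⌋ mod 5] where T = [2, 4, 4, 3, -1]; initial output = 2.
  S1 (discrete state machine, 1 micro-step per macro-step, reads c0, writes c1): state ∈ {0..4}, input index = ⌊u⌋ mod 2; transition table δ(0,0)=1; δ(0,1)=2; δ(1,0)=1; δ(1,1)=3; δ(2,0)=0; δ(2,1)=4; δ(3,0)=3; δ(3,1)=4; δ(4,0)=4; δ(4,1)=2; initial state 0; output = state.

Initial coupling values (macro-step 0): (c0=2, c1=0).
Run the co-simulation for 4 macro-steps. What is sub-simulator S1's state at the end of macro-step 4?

S1 state at macro-step 4 = 1

macro 1: S0 reads c1=0 → after 2×micro: 2; S1 reads c0=2 → after 1×micro: 1 ⇒ (c0=2, c1=1)
macro 2: S0 reads c1=1 → after 2×micro: 4; S1 reads c0=4 → after 1×micro: 1 ⇒ (c0=4, c1=1)
macro 3: S0 reads c1=1 → after 2×micro: 4; S1 reads c0=4 → after 1×micro: 1 ⇒ (c0=4, c1=1)
macro 4: S0 reads c1=1 → after 2×micro: 4; S1 reads c0=4 → after 1×micro: 1 ⇒ (c0=4, c1=1)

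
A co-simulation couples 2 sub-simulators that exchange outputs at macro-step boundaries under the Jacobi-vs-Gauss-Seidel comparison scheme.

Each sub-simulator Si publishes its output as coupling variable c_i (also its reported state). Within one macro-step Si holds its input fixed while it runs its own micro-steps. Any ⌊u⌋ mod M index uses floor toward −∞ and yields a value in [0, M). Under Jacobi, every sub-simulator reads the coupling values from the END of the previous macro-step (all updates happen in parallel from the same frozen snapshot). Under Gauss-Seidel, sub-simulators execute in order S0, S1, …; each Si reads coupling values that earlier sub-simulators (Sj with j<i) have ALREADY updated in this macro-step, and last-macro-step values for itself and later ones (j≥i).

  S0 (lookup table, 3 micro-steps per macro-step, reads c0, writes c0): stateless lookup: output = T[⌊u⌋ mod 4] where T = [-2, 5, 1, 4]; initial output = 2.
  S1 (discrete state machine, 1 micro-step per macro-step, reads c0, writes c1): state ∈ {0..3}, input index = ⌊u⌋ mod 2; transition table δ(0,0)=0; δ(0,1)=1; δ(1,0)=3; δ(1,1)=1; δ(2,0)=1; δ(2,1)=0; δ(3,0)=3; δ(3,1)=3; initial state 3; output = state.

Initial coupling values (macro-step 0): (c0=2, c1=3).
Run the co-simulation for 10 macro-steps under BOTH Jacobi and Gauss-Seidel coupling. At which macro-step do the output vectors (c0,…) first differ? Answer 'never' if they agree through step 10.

first divergence at macro-step: never

[Jacobi] macro 1: S0 reads c0=2 → after 3×micro: 1; S1 reads c0=2 → after 1×micro: 3 ⇒ (c0=1, c1=3)
[Jacobi] macro 2: S0 reads c0=1 → after 3×micro: 5; S1 reads c0=1 → after 1×micro: 3 ⇒ (c0=5, c1=3)
[Jacobi] macro 3: S0 reads c0=5 → after 3×micro: 5; S1 reads c0=5 → after 1×micro: 3 ⇒ (c0=5, c1=3)
[Jacobi] macro 4: S0 reads c0=5 → after 3×micro: 5; S1 reads c0=5 → after 1×micro: 3 ⇒ (c0=5, c1=3)
[Jacobi] macro 5: S0 reads c0=5 → after 3×micro: 5; S1 reads c0=5 → after 1×micro: 3 ⇒ (c0=5, c1=3)
[Jacobi] macro 6: S0 reads c0=5 → after 3×micro: 5; S1 reads c0=5 → after 1×micro: 3 ⇒ (c0=5, c1=3)
[Jacobi] macro 7: S0 reads c0=5 → after 3×micro: 5; S1 reads c0=5 → after 1×micro: 3 ⇒ (c0=5, c1=3)
[Jacobi] macro 8: S0 reads c0=5 → after 3×micro: 5; S1 reads c0=5 → after 1×micro: 3 ⇒ (c0=5, c1=3)
[Jacobi] macro 9: S0 reads c0=5 → after 3×micro: 5; S1 reads c0=5 → after 1×micro: 3 ⇒ (c0=5, c1=3)
[Jacobi] macro 10: S0 reads c0=5 → after 3×micro: 5; S1 reads c0=5 → after 1×micro: 3 ⇒ (c0=5, c1=3)
[Gauss-Seidel] macro 1: S0 reads c0=2 → after 3×micro: 1; S1 reads c0=1 → after 1×micro: 3 ⇒ (c0=1, c1=3)
[Gauss-Seidel] macro 2: S0 reads c0=1 → after 3×micro: 5; S1 reads c0=5 → after 1×micro: 3 ⇒ (c0=5, c1=3)
[Gauss-Seidel] macro 3: S0 reads c0=5 → after 3×micro: 5; S1 reads c0=5 → after 1×micro: 3 ⇒ (c0=5, c1=3)
[Gauss-Seidel] macro 4: S0 reads c0=5 → after 3×micro: 5; S1 reads c0=5 → after 1×micro: 3 ⇒ (c0=5, c1=3)
[Gauss-Seidel] macro 5: S0 reads c0=5 → after 3×micro: 5; S1 reads c0=5 → after 1×micro: 3 ⇒ (c0=5, c1=3)
[Gauss-Seidel] macro 6: S0 reads c0=5 → after 3×micro: 5; S1 reads c0=5 → after 1×micro: 3 ⇒ (c0=5, c1=3)
[Gauss-Seidel] macro 7: S0 reads c0=5 → after 3×micro: 5; S1 reads c0=5 → after 1×micro: 3 ⇒ (c0=5, c1=3)
[Gauss-Seidel] macro 8: S0 reads c0=5 → after 3×micro: 5; S1 reads c0=5 → after 1×micro: 3 ⇒ (c0=5, c1=3)
[Gauss-Seidel] macro 9: S0 reads c0=5 → after 3×micro: 5; S1 reads c0=5 → after 1×micro: 3 ⇒ (c0=5, c1=3)
[Gauss-Seidel] macro 10: S0 reads c0=5 → after 3×micro: 5; S1 reads c0=5 → after 1×micro: 3 ⇒ (c0=5, c1=3)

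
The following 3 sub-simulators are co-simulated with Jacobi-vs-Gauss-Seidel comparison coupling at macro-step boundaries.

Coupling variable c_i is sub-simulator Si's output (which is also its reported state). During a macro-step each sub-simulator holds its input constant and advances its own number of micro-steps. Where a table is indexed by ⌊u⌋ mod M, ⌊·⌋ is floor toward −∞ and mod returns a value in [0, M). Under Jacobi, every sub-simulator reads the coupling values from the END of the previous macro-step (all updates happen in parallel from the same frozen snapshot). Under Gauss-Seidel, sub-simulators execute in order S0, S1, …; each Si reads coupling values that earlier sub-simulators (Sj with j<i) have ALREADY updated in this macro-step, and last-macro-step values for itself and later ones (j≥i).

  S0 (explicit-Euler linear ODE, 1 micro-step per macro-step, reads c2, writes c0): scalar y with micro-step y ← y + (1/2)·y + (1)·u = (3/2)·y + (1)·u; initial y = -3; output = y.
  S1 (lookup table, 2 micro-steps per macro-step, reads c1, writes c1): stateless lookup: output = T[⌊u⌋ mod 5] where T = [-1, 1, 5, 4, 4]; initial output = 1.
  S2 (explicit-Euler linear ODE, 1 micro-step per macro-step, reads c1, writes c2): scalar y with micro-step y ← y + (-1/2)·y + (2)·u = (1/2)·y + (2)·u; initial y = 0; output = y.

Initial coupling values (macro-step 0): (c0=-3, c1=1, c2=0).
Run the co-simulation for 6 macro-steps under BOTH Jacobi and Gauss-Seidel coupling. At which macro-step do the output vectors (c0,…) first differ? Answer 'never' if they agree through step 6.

[Jacobi] macro 1: S0 reads c2=0 → after 1×micro: -9/2; S1 reads c1=1 → after 2×micro: 1; S2 reads c1=1 → after 1×micro: 2 ⇒ (c0=-9/2, c1=1, c2=2)
[Jacobi] macro 2: S0 reads c2=2 → after 1×micro: -19/4; S1 reads c1=1 → after 2×micro: 1; S2 reads c1=1 → after 1×micro: 3 ⇒ (c0=-19/4, c1=1, c2=3)
[Jacobi] macro 3: S0 reads c2=3 → after 1×micro: -33/8; S1 reads c1=1 → after 2×micro: 1; S2 reads c1=1 → after 1×micro: 7/2 ⇒ (c0=-33/8, c1=1, c2=7/2)
[Jacobi] macro 4: S0 reads c2=7/2 → after 1×micro: -43/16; S1 reads c1=1 → after 2×micro: 1; S2 reads c1=1 → after 1×micro: 15/4 ⇒ (c0=-43/16, c1=1, c2=15/4)
[Jacobi] macro 5: S0 reads c2=15/4 → after 1×micro: -9/32; S1 reads c1=1 → after 2×micro: 1; S2 reads c1=1 → after 1×micro: 31/8 ⇒ (c0=-9/32, c1=1, c2=31/8)
[Jacobi] macro 6: S0 reads c2=31/8 → after 1×micro: 221/64; S1 reads c1=1 → after 2×micro: 1; S2 reads c1=1 → after 1×micro: 63/16 ⇒ (c0=221/64, c1=1, c2=63/16)
[Gauss-Seidel] macro 1: S0 reads c2=0 → after 1×micro: -9/2; S1 reads c1=1 → after 2×micro: 1; S2 reads c1=1 → after 1×micro: 2 ⇒ (c0=-9/2, c1=1, c2=2)
[Gauss-Seidel] macro 2: S0 reads c2=2 → after 1×micro: -19/4; S1 reads c1=1 → after 2×micro: 1; S2 reads c1=1 → after 1×micro: 3 ⇒ (c0=-19/4, c1=1, c2=3)
[Gauss-Seidel] macro 3: S0 reads c2=3 → after 1×micro: -33/8; S1 reads c1=1 → after 2×micro: 1; S2 reads c1=1 → after 1×micro: 7/2 ⇒ (c0=-33/8, c1=1, c2=7/2)
[Gauss-Seidel] macro 4: S0 reads c2=7/2 → after 1×micro: -43/16; S1 reads c1=1 → after 2×micro: 1; S2 reads c1=1 → after 1×micro: 15/4 ⇒ (c0=-43/16, c1=1, c2=15/4)
[Gauss-Seidel] macro 5: S0 reads c2=15/4 → after 1×micro: -9/32; S1 reads c1=1 → after 2×micro: 1; S2 reads c1=1 → after 1×micro: 31/8 ⇒ (c0=-9/32, c1=1, c2=31/8)
[Gauss-Seidel] macro 6: S0 reads c2=31/8 → after 1×micro: 221/64; S1 reads c1=1 → after 2×micro: 1; S2 reads c1=1 → after 1×micro: 63/16 ⇒ (c0=221/64, c1=1, c2=63/16)

first divergence at macro-step: never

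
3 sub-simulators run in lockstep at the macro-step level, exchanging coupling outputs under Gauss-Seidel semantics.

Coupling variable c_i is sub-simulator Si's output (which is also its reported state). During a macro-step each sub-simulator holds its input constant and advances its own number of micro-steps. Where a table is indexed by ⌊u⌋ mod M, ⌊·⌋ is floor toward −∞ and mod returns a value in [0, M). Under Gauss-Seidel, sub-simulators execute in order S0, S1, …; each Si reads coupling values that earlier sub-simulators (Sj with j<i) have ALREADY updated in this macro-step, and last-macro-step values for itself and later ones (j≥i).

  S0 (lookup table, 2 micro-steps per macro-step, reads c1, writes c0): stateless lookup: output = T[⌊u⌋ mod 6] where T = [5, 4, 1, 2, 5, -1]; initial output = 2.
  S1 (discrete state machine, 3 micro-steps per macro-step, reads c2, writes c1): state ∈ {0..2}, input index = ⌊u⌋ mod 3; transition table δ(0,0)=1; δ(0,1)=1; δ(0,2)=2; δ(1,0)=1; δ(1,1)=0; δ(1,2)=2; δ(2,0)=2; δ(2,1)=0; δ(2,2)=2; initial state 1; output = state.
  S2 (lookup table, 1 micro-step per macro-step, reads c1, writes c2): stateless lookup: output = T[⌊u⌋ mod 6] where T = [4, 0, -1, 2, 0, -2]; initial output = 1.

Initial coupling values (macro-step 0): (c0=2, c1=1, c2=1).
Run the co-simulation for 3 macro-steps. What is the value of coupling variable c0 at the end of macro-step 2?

c0 at macro-step 2 = 5

macro 1: S0 reads c1=1 → after 2×micro: 4; S1 reads c2=1 → after 3×micro: 0; S2 reads c1=0 → after 1×micro: 4 ⇒ (c0=4, c1=0, c2=4)
macro 2: S0 reads c1=0 → after 2×micro: 5; S1 reads c2=4 → after 3×micro: 1; S2 reads c1=1 → after 1×micro: 0 ⇒ (c0=5, c1=1, c2=0)
macro 3: S0 reads c1=1 → after 2×micro: 4; S1 reads c2=0 → after 3×micro: 1; S2 reads c1=1 → after 1×micro: 0 ⇒ (c0=4, c1=1, c2=0)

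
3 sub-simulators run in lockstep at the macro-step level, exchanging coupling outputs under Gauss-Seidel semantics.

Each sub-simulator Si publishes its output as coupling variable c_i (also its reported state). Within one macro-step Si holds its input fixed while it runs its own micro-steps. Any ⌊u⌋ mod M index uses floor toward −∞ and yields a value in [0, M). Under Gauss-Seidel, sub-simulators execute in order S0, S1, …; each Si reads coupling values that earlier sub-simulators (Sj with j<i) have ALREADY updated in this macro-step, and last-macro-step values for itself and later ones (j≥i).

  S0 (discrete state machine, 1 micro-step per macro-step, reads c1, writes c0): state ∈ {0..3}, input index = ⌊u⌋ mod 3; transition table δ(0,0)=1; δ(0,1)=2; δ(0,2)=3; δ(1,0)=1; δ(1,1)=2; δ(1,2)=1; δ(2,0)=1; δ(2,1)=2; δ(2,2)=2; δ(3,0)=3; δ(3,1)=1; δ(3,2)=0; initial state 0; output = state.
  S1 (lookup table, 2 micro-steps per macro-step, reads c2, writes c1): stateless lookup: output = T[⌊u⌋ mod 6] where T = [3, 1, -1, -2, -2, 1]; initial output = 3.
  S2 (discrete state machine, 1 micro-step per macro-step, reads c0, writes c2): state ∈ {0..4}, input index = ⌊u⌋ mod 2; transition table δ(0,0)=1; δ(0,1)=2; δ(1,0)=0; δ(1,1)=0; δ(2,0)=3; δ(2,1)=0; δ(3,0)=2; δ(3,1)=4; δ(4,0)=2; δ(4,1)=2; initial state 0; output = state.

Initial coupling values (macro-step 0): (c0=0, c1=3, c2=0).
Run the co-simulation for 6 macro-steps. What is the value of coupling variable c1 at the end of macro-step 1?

c1 at macro-step 1 = 3

macro 1: S0 reads c1=3 → after 1×micro: 1; S1 reads c2=0 → after 2×micro: 3; S2 reads c0=1 → after 1×micro: 2 ⇒ (c0=1, c1=3, c2=2)
macro 2: S0 reads c1=3 → after 1×micro: 1; S1 reads c2=2 → after 2×micro: -1; S2 reads c0=1 → after 1×micro: 0 ⇒ (c0=1, c1=-1, c2=0)
macro 3: S0 reads c1=-1 → after 1×micro: 1; S1 reads c2=0 → after 2×micro: 3; S2 reads c0=1 → after 1×micro: 2 ⇒ (c0=1, c1=3, c2=2)
macro 4: S0 reads c1=3 → after 1×micro: 1; S1 reads c2=2 → after 2×micro: -1; S2 reads c0=1 → after 1×micro: 0 ⇒ (c0=1, c1=-1, c2=0)
macro 5: S0 reads c1=-1 → after 1×micro: 1; S1 reads c2=0 → after 2×micro: 3; S2 reads c0=1 → after 1×micro: 2 ⇒ (c0=1, c1=3, c2=2)
macro 6: S0 reads c1=3 → after 1×micro: 1; S1 reads c2=2 → after 2×micro: -1; S2 reads c0=1 → after 1×micro: 0 ⇒ (c0=1, c1=-1, c2=0)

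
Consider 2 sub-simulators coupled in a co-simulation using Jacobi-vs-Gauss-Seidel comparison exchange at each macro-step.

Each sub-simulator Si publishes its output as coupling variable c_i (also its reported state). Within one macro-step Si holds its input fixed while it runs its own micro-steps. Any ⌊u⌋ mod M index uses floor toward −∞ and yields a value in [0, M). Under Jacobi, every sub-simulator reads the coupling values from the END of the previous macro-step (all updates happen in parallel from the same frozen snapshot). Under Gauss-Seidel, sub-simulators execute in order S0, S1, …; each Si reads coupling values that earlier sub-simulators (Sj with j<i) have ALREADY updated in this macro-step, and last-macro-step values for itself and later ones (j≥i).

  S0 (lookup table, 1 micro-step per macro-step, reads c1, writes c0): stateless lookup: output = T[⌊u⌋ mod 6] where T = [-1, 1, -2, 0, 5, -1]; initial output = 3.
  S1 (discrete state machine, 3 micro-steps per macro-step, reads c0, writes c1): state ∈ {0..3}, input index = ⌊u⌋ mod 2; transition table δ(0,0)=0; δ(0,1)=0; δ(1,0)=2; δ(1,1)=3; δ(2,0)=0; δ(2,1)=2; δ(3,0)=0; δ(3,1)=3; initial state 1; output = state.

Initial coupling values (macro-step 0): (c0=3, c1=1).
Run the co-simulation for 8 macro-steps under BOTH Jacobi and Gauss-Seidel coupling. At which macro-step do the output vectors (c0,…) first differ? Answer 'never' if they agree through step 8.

[Jacobi] macro 1: S0 reads c1=1 → after 1×micro: 1; S1 reads c0=3 → after 3×micro: 3 ⇒ (c0=1, c1=3)
[Jacobi] macro 2: S0 reads c1=3 → after 1×micro: 0; S1 reads c0=1 → after 3×micro: 3 ⇒ (c0=0, c1=3)
[Jacobi] macro 3: S0 reads c1=3 → after 1×micro: 0; S1 reads c0=0 → after 3×micro: 0 ⇒ (c0=0, c1=0)
[Jacobi] macro 4: S0 reads c1=0 → after 1×micro: -1; S1 reads c0=0 → after 3×micro: 0 ⇒ (c0=-1, c1=0)
[Jacobi] macro 5: S0 reads c1=0 → after 1×micro: -1; S1 reads c0=-1 → after 3×micro: 0 ⇒ (c0=-1, c1=0)
[Jacobi] macro 6: S0 reads c1=0 → after 1×micro: -1; S1 reads c0=-1 → after 3×micro: 0 ⇒ (c0=-1, c1=0)
[Jacobi] macro 7: S0 reads c1=0 → after 1×micro: -1; S1 reads c0=-1 → after 3×micro: 0 ⇒ (c0=-1, c1=0)
[Jacobi] macro 8: S0 reads c1=0 → after 1×micro: -1; S1 reads c0=-1 → after 3×micro: 0 ⇒ (c0=-1, c1=0)
[Gauss-Seidel] macro 1: S0 reads c1=1 → after 1×micro: 1; S1 reads c0=1 → after 3×micro: 3 ⇒ (c0=1, c1=3)
[Gauss-Seidel] macro 2: S0 reads c1=3 → after 1×micro: 0; S1 reads c0=0 → after 3×micro: 0 ⇒ (c0=0, c1=0)
[Gauss-Seidel] macro 3: S0 reads c1=0 → after 1×micro: -1; S1 reads c0=-1 → after 3×micro: 0 ⇒ (c0=-1, c1=0)
[Gauss-Seidel] macro 4: S0 reads c1=0 → after 1×micro: -1; S1 reads c0=-1 → after 3×micro: 0 ⇒ (c0=-1, c1=0)
[Gauss-Seidel] macro 5: S0 reads c1=0 → after 1×micro: -1; S1 reads c0=-1 → after 3×micro: 0 ⇒ (c0=-1, c1=0)
[Gauss-Seidel] macro 6: S0 reads c1=0 → after 1×micro: -1; S1 reads c0=-1 → after 3×micro: 0 ⇒ (c0=-1, c1=0)
[Gauss-Seidel] macro 7: S0 reads c1=0 → after 1×micro: -1; S1 reads c0=-1 → after 3×micro: 0 ⇒ (c0=-1, c1=0)
[Gauss-Seidel] macro 8: S0 reads c1=0 → after 1×micro: -1; S1 reads c0=-1 → after 3×micro: 0 ⇒ (c0=-1, c1=0)

first divergence at macro-step: 2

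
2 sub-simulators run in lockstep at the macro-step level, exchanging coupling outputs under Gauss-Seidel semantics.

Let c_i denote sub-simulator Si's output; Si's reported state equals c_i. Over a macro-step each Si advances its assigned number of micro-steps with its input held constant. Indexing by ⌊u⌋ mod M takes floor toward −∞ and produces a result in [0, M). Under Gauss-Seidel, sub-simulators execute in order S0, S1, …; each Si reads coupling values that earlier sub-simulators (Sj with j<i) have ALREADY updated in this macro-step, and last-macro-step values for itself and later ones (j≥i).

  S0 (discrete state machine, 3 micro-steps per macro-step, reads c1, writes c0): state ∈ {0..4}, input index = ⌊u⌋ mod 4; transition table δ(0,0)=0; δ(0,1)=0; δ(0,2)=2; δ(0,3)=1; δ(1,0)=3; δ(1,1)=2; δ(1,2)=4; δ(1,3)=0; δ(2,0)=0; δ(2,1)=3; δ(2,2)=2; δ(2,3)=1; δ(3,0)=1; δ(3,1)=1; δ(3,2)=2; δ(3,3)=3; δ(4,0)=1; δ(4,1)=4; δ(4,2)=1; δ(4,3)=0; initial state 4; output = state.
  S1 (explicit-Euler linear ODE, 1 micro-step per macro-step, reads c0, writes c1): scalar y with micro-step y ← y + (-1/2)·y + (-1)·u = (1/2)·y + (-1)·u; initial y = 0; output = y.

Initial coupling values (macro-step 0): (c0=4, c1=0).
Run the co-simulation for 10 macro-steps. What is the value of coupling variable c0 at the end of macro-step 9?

macro 1: S0 reads c1=0 → after 3×micro: 1; S1 reads c0=1 → after 1×micro: -1 ⇒ (c0=1, c1=-1)
macro 2: S0 reads c1=-1 → after 3×micro: 0; S1 reads c0=0 → after 1×micro: -1/2 ⇒ (c0=0, c1=-1/2)
macro 3: S0 reads c1=-1/2 → after 3×micro: 1; S1 reads c0=1 → after 1×micro: -5/4 ⇒ (c0=1, c1=-5/4)
macro 4: S0 reads c1=-5/4 → after 3×micro: 4; S1 reads c0=4 → after 1×micro: -37/8 ⇒ (c0=4, c1=-37/8)
macro 5: S0 reads c1=-37/8 → after 3×micro: 0; S1 reads c0=0 → after 1×micro: -37/16 ⇒ (c0=0, c1=-37/16)
macro 6: S0 reads c1=-37/16 → after 3×micro: 0; S1 reads c0=0 → after 1×micro: -37/32 ⇒ (c0=0, c1=-37/32)
macro 7: S0 reads c1=-37/32 → after 3×micro: 2; S1 reads c0=2 → after 1×micro: -165/64 ⇒ (c0=2, c1=-165/64)
macro 8: S0 reads c1=-165/64 → after 3×micro: 2; S1 reads c0=2 → after 1×micro: -421/128 ⇒ (c0=2, c1=-421/128)
macro 9: S0 reads c1=-421/128 → after 3×micro: 0; S1 reads c0=0 → after 1×micro: -421/256 ⇒ (c0=0, c1=-421/256)
macro 10: S0 reads c1=-421/256 → after 3×micro: 2; S1 reads c0=2 → after 1×micro: -1445/512 ⇒ (c0=2, c1=-1445/512)

c0 at macro-step 9 = 0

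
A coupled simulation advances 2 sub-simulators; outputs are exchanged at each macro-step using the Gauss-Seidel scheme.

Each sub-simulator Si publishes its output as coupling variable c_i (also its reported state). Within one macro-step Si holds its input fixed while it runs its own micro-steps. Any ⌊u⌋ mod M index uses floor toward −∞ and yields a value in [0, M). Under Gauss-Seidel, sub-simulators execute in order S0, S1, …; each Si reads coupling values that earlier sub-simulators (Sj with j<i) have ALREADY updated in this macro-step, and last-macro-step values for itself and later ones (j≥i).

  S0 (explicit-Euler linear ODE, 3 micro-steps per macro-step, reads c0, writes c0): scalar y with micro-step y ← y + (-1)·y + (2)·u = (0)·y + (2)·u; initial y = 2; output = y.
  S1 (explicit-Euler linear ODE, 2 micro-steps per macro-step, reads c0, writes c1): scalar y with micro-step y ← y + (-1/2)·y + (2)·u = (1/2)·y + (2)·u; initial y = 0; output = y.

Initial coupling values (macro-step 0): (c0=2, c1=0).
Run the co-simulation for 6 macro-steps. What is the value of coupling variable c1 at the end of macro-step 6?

macro 1: S0 reads c0=2 → after 3×micro: 4; S1 reads c0=4 → after 2×micro: 12 ⇒ (c0=4, c1=12)
macro 2: S0 reads c0=4 → after 3×micro: 8; S1 reads c0=8 → after 2×micro: 27 ⇒ (c0=8, c1=27)
macro 3: S0 reads c0=8 → after 3×micro: 16; S1 reads c0=16 → after 2×micro: 219/4 ⇒ (c0=16, c1=219/4)
macro 4: S0 reads c0=16 → after 3×micro: 32; S1 reads c0=32 → after 2×micro: 1755/16 ⇒ (c0=32, c1=1755/16)
macro 5: S0 reads c0=32 → after 3×micro: 64; S1 reads c0=64 → after 2×micro: 14043/64 ⇒ (c0=64, c1=14043/64)
macro 6: S0 reads c0=64 → after 3×micro: 128; S1 reads c0=128 → after 2×micro: 112347/256 ⇒ (c0=128, c1=112347/256)

c1 at macro-step 6 = 112347/256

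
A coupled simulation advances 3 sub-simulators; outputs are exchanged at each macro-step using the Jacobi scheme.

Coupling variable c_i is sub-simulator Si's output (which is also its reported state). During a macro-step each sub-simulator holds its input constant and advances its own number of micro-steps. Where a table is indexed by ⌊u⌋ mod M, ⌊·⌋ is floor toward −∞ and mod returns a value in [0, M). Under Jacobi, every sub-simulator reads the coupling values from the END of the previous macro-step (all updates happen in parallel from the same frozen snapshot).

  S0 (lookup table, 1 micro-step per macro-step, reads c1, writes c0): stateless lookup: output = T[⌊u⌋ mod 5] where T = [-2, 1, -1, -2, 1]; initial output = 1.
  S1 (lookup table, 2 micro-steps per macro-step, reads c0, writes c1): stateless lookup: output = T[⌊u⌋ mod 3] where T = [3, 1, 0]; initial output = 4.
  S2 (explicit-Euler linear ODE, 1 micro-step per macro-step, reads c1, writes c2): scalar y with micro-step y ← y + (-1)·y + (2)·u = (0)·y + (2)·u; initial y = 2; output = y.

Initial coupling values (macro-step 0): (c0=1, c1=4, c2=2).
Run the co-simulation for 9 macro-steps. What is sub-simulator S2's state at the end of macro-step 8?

macro 1: S0 reads c1=4 → after 1×micro: 1; S1 reads c0=1 → after 2×micro: 1; S2 reads c1=4 → after 1×micro: 8 ⇒ (c0=1, c1=1, c2=8)
macro 2: S0 reads c1=1 → after 1×micro: 1; S1 reads c0=1 → after 2×micro: 1; S2 reads c1=1 → after 1×micro: 2 ⇒ (c0=1, c1=1, c2=2)
macro 3: S0 reads c1=1 → after 1×micro: 1; S1 reads c0=1 → after 2×micro: 1; S2 reads c1=1 → after 1×micro: 2 ⇒ (c0=1, c1=1, c2=2)
macro 4: S0 reads c1=1 → after 1×micro: 1; S1 reads c0=1 → after 2×micro: 1; S2 reads c1=1 → after 1×micro: 2 ⇒ (c0=1, c1=1, c2=2)
macro 5: S0 reads c1=1 → after 1×micro: 1; S1 reads c0=1 → after 2×micro: 1; S2 reads c1=1 → after 1×micro: 2 ⇒ (c0=1, c1=1, c2=2)
macro 6: S0 reads c1=1 → after 1×micro: 1; S1 reads c0=1 → after 2×micro: 1; S2 reads c1=1 → after 1×micro: 2 ⇒ (c0=1, c1=1, c2=2)
macro 7: S0 reads c1=1 → after 1×micro: 1; S1 reads c0=1 → after 2×micro: 1; S2 reads c1=1 → after 1×micro: 2 ⇒ (c0=1, c1=1, c2=2)
macro 8: S0 reads c1=1 → after 1×micro: 1; S1 reads c0=1 → after 2×micro: 1; S2 reads c1=1 → after 1×micro: 2 ⇒ (c0=1, c1=1, c2=2)
macro 9: S0 reads c1=1 → after 1×micro: 1; S1 reads c0=1 → after 2×micro: 1; S2 reads c1=1 → after 1×micro: 2 ⇒ (c0=1, c1=1, c2=2)

S2 state at macro-step 8 = 2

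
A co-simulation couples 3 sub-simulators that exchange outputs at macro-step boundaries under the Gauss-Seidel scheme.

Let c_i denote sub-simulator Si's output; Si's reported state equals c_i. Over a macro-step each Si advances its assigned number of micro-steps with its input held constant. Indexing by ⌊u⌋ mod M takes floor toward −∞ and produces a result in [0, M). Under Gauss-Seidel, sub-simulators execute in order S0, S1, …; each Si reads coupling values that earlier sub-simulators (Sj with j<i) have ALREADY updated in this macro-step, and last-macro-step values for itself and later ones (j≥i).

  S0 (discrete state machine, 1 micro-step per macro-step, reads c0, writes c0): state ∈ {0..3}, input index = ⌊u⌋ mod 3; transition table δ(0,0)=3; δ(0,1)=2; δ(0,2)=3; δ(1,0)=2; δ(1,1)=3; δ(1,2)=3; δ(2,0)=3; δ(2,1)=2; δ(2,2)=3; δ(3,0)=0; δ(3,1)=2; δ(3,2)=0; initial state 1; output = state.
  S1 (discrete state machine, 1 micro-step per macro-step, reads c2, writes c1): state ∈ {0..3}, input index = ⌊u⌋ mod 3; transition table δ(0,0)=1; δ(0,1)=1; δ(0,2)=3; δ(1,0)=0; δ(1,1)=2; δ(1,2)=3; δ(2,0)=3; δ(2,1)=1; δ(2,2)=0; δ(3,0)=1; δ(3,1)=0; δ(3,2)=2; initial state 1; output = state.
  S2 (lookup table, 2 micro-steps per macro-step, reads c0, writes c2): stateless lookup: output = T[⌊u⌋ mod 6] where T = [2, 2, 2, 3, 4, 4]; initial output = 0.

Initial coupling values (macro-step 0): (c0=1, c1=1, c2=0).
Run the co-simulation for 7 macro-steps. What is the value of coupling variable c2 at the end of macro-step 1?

macro 1: S0 reads c0=1 → after 1×micro: 3; S1 reads c2=0 → after 1×micro: 0; S2 reads c0=3 → after 2×micro: 3 ⇒ (c0=3, c1=0, c2=3)
macro 2: S0 reads c0=3 → after 1×micro: 0; S1 reads c2=3 → after 1×micro: 1; S2 reads c0=0 → after 2×micro: 2 ⇒ (c0=0, c1=1, c2=2)
macro 3: S0 reads c0=0 → after 1×micro: 3; S1 reads c2=2 → after 1×micro: 3; S2 reads c0=3 → after 2×micro: 3 ⇒ (c0=3, c1=3, c2=3)
macro 4: S0 reads c0=3 → after 1×micro: 0; S1 reads c2=3 → after 1×micro: 1; S2 reads c0=0 → after 2×micro: 2 ⇒ (c0=0, c1=1, c2=2)
macro 5: S0 reads c0=0 → after 1×micro: 3; S1 reads c2=2 → after 1×micro: 3; S2 reads c0=3 → after 2×micro: 3 ⇒ (c0=3, c1=3, c2=3)
macro 6: S0 reads c0=3 → after 1×micro: 0; S1 reads c2=3 → after 1×micro: 1; S2 reads c0=0 → after 2×micro: 2 ⇒ (c0=0, c1=1, c2=2)
macro 7: S0 reads c0=0 → after 1×micro: 3; S1 reads c2=2 → after 1×micro: 3; S2 reads c0=3 → after 2×micro: 3 ⇒ (c0=3, c1=3, c2=3)

c2 at macro-step 1 = 3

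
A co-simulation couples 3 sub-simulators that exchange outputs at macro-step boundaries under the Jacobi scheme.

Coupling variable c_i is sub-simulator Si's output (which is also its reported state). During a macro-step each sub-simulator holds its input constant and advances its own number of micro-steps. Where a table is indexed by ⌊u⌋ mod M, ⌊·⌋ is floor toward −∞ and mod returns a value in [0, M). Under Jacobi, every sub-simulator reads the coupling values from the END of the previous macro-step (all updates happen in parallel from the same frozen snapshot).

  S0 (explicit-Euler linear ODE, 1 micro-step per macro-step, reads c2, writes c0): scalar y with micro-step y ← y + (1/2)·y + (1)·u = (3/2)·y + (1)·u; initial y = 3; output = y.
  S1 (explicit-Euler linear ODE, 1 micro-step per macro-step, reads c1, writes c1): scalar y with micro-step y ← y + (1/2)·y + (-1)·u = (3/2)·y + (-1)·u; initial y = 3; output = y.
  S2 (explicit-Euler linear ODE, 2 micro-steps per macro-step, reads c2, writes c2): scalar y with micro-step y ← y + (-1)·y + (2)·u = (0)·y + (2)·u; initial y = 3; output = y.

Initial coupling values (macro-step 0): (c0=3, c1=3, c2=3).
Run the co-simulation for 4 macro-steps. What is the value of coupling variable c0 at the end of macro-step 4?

macro 1: S0 reads c2=3 → after 1×micro: 15/2; S1 reads c1=3 → after 1×micro: 3/2; S2 reads c2=3 → after 2×micro: 6 ⇒ (c0=15/2, c1=3/2, c2=6)
macro 2: S0 reads c2=6 → after 1×micro: 69/4; S1 reads c1=3/2 → after 1×micro: 3/4; S2 reads c2=6 → after 2×micro: 12 ⇒ (c0=69/4, c1=3/4, c2=12)
macro 3: S0 reads c2=12 → after 1×micro: 303/8; S1 reads c1=3/4 → after 1×micro: 3/8; S2 reads c2=12 → after 2×micro: 24 ⇒ (c0=303/8, c1=3/8, c2=24)
macro 4: S0 reads c2=24 → after 1×micro: 1293/16; S1 reads c1=3/8 → after 1×micro: 3/16; S2 reads c2=24 → after 2×micro: 48 ⇒ (c0=1293/16, c1=3/16, c2=48)

c0 at macro-step 4 = 1293/16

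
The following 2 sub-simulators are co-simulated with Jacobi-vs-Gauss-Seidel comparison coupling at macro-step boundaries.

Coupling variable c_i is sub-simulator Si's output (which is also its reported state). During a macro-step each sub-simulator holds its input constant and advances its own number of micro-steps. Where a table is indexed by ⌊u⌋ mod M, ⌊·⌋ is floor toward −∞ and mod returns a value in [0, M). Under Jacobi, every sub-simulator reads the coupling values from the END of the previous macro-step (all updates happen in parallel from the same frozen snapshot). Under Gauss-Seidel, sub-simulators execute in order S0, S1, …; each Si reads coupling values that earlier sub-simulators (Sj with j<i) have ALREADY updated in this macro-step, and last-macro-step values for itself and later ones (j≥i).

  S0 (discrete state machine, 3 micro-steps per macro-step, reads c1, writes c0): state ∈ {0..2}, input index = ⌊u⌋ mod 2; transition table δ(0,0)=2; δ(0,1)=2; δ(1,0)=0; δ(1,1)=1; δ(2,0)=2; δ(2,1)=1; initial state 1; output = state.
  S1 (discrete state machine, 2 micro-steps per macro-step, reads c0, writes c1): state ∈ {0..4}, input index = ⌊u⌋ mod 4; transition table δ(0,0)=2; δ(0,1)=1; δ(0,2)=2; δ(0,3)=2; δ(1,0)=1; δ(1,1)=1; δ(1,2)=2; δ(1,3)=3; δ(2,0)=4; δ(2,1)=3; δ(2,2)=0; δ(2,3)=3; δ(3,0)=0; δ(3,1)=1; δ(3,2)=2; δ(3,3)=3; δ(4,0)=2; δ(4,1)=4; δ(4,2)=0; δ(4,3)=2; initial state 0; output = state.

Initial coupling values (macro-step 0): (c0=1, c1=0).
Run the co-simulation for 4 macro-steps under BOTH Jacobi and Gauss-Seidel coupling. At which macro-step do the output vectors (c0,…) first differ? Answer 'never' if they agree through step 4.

first divergence at macro-step: 1

[Jacobi] macro 1: S0 reads c1=0 → after 3×micro: 2; S1 reads c0=1 → after 2×micro: 1 ⇒ (c0=2, c1=1)
[Jacobi] macro 2: S0 reads c1=1 → after 3×micro: 1; S1 reads c0=2 → after 2×micro: 0 ⇒ (c0=1, c1=0)
[Jacobi] macro 3: S0 reads c1=0 → after 3×micro: 2; S1 reads c0=1 → after 2×micro: 1 ⇒ (c0=2, c1=1)
[Jacobi] macro 4: S0 reads c1=1 → after 3×micro: 1; S1 reads c0=2 → after 2×micro: 0 ⇒ (c0=1, c1=0)
[Gauss-Seidel] macro 1: S0 reads c1=0 → after 3×micro: 2; S1 reads c0=2 → after 2×micro: 0 ⇒ (c0=2, c1=0)
[Gauss-Seidel] macro 2: S0 reads c1=0 → after 3×micro: 2; S1 reads c0=2 → after 2×micro: 0 ⇒ (c0=2, c1=0)
[Gauss-Seidel] macro 3: S0 reads c1=0 → after 3×micro: 2; S1 reads c0=2 → after 2×micro: 0 ⇒ (c0=2, c1=0)
[Gauss-Seidel] macro 4: S0 reads c1=0 → after 3×micro: 2; S1 reads c0=2 → after 2×micro: 0 ⇒ (c0=2, c1=0)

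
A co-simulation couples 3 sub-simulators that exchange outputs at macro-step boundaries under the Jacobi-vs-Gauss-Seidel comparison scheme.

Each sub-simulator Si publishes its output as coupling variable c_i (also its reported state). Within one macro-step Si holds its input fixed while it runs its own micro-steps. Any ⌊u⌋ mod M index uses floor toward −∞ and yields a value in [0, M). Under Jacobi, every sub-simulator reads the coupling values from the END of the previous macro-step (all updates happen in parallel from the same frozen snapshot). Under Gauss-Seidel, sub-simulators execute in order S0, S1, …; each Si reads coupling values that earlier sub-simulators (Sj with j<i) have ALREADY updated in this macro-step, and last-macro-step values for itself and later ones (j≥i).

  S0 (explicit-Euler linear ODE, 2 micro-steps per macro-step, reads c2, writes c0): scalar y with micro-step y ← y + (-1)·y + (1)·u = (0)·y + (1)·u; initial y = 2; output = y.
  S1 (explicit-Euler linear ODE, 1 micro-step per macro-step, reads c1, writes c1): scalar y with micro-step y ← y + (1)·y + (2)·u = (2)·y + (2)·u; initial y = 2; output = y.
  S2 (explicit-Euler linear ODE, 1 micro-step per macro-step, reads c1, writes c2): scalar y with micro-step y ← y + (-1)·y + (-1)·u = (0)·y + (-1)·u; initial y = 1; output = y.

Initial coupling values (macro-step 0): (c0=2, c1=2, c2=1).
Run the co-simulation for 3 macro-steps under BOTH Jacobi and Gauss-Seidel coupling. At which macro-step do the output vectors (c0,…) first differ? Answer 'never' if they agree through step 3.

[Jacobi] macro 1: S0 reads c2=1 → after 2×micro: 1; S1 reads c1=2 → after 1×micro: 8; S2 reads c1=2 → after 1×micro: -2 ⇒ (c0=1, c1=8, c2=-2)
[Jacobi] macro 2: S0 reads c2=-2 → after 2×micro: -2; S1 reads c1=8 → after 1×micro: 32; S2 reads c1=8 → after 1×micro: -8 ⇒ (c0=-2, c1=32, c2=-8)
[Jacobi] macro 3: S0 reads c2=-8 → after 2×micro: -8; S1 reads c1=32 → after 1×micro: 128; S2 reads c1=32 → after 1×micro: -32 ⇒ (c0=-8, c1=128, c2=-32)
[Gauss-Seidel] macro 1: S0 reads c2=1 → after 2×micro: 1; S1 reads c1=2 → after 1×micro: 8; S2 reads c1=8 → after 1×micro: -8 ⇒ (c0=1, c1=8, c2=-8)
[Gauss-Seidel] macro 2: S0 reads c2=-8 → after 2×micro: -8; S1 reads c1=8 → after 1×micro: 32; S2 reads c1=32 → after 1×micro: -32 ⇒ (c0=-8, c1=32, c2=-32)
[Gauss-Seidel] macro 3: S0 reads c2=-32 → after 2×micro: -32; S1 reads c1=32 → after 1×micro: 128; S2 reads c1=128 → after 1×micro: -128 ⇒ (c0=-32, c1=128, c2=-128)

first divergence at macro-step: 1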